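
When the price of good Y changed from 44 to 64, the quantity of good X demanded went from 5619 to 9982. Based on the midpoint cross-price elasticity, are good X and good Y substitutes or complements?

substitutes

%ΔQ_x = (9982 − 5619)/[(5619+9982)/2] = 4363/7800.5 ≈ 0.5593.
%ΔP_y = (64 − 44)/[(44+64)/2] ≈ 0.3704.
E_xy = 0.5593/0.3704 ≈ 1.510.
E_xy > 0, so the goods are substitutes.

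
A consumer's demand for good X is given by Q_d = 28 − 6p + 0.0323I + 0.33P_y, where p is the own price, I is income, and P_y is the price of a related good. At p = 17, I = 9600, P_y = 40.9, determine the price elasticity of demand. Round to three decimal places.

Substituting, Q_d = 28 − 6(17) + 0.0323(9600) + 0.33(40.9) = 28 − 102 + 310.08 + 13.497 = 249.577.
∂Q_d/∂p = −6, so E_p = (−6)·(17/249.577) ≈ -0.409.
|E_p| < 1: demand is inelastic.

-0.409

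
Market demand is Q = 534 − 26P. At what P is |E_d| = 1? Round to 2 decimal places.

For linear demand Q = a − bP, E = −bP/(a − bP). |E| = 1 ⇒ bP = a − bP ⇒ P = a/(2b).
P = 534/(2·26) ≈ 10.27.

10.27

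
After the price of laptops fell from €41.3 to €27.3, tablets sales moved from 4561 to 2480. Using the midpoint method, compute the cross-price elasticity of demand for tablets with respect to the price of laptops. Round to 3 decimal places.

%ΔQ_x = (2480 − 4561)/[(4561+2480)/2] = -2081/3520.5 ≈ -0.5911.
%ΔP_y = (27.3 − 41.3)/[(41.3+27.3)/2] ≈ -0.4082.
E_xy = -0.5911/-0.4082 ≈ 1.448.
E_xy > 0, so tablets and laptops are substitutes.

1.448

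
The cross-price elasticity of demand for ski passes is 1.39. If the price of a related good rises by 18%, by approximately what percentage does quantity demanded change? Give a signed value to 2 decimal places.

%ΔQ ≈ E × %ΔP_y = (1.39) × (18%) = 25.02%.

25.02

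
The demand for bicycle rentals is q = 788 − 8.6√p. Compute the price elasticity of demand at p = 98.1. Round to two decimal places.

At p = 98.1, q = 702.8209.
dq/dp = −8.6/(2√p) = −8.6/(2·9.9045).
Point elasticity E = (dq/dp)·(p/q) = -0.4341 × 98.1/702.8209 ≈ -0.06.
|E| < 1, so demand is inelastic at this price.

-0.06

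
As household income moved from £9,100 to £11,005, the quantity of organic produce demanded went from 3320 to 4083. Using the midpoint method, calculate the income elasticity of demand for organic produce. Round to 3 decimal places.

%ΔQ = (4083 − 3320)/[(3320+4083)/2] = 763/3701.5 ≈ 0.2061.
%ΔI = (11,005 − 9,100)/[(9,100+11,005)/2] = 1905/10052.5 ≈ 0.1895.
E_I = %ΔQ/%ΔI ≈ 1.088.
E_I > 1: normal good (luxury).

1.088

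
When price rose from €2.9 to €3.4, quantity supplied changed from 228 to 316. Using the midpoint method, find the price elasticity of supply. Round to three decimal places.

%ΔQ = (316 − 228)/[(228 + 316)/2] = 88/272 ≈ 0.3235.
%ΔP = (3.4 − 2.9)/[(2.9 + 3.4)/2] = 0.5/3.15 ≈ 0.1587.
Arc elasticity E = %ΔQ/%ΔP ≈ 0.3235/0.1587 ≈ 2.038.
|E| > 1: supply is elastic over this range.

2.038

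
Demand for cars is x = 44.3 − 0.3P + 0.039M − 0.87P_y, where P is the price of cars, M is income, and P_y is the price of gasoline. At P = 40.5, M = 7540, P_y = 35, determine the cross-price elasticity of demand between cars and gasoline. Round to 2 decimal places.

-0.10

First evaluate x: 44.3 − 0.3(40.5) + 0.039(7540) − 0.87(35) = 44.3 − 12.15 + 294.06 − 30.45 = 295.76.
∂x/∂P_y = −0.87, so E_xy = -0.87·(35/295.76) ≈ -0.10.
E_xy < 0: the goods are complements.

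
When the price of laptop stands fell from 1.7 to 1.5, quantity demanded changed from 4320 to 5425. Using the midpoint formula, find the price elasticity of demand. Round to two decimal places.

-1.81

%ΔQ = (5425 − 4320)/[(4320 + 5425)/2] = 1105/4872.5 ≈ 0.2268.
%ΔP = (1.5 − 1.7)/[(1.7 + 1.5)/2] = -0.2/1.6 ≈ -0.1250.
Arc elasticity E = %ΔQ/%ΔP ≈ 0.2268/-0.1250 ≈ -1.81.
|E| > 1: demand is elastic over this range.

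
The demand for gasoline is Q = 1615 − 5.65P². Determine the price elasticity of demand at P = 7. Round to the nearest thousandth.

At P = 7, Q = 1338.15.
dQ/dP = −2·5.65·P = −79.1.
Point elasticity E = (dQ/dP)·(P/Q) = -79.1 × 7/1338.15 ≈ -0.414.
|E| < 1, so demand is inelastic at this price.

-0.414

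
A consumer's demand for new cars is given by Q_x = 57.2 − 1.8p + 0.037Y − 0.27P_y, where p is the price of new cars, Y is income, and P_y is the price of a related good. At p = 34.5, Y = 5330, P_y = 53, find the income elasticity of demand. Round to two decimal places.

1.11

First evaluate Q_x: 57.2 − 1.8(34.5) + 0.037(5330) − 0.27(53) = 57.2 − 62.1 + 197.21 − 14.31 = 178.
∂Q_x/∂Y = +0.037, so E_I = 0.037·(5330/178) ≈ 1.11.
E_I > 1: normal good (luxury).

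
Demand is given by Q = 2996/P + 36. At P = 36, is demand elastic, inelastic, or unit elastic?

inelastic

At P = 36, Q = 119.2222.
dQ/dP = −2996/P² = −2.3117.
Point elasticity E = (dQ/dP)·(P/Q) = -2.3117 × 36/119.2222 ≈ -0.698.
|E| ≈ 0.698 < 1, so demand is inelastic.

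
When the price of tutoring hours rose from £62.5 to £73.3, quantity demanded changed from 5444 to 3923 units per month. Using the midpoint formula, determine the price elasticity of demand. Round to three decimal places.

-2.042

%ΔQ = (3923 − 5444)/[(5444 + 3923)/2] = -1521/4683.5 ≈ -0.3248.
%ΔP = (73.3 − 62.5)/[(62.5 + 73.3)/2] = 10.8/67.9 ≈ 0.1591.
Arc elasticity E = %ΔQ/%ΔP ≈ -0.3248/0.1591 ≈ -2.042.
|E| > 1: demand is elastic over this range.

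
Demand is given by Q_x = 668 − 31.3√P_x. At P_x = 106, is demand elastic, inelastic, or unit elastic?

inelastic

At P_x = 106, Q_x = 345.7468.
dQ_x/dP_x = −31.3/(2√P_x) = −31.3/(2·10.2956).
Point elasticity E = (dQ_x/dP_x)·(P_x/Q_x) = -1.5201 × 106/345.7468 ≈ -0.466.
|E| ≈ 0.466 < 1, so demand is inelastic.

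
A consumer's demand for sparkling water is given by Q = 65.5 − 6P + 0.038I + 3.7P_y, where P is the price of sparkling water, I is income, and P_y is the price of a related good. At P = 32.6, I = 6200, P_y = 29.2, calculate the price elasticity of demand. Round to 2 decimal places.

-0.92

Q = 65.5 − 6(32.6) + 0.038(6200) + 3.7(29.2) = 65.5 − 195.6 + 235.6 + 108.04 = 213.54.
∂Q/∂P = −6, so E_p = (−6)·(32.6/213.54) ≈ -0.92.
|E_p| < 1: demand is inelastic.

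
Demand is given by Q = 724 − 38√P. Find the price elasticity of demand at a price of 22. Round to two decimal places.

At P = 22, Q = 545.7642.
dQ/dP = −38/(2√P) = −38/(2·4.6904).
Point elasticity E = (dQ/dP)·(P/Q) = -4.0508 × 22/545.7642 ≈ -0.16.
|E| < 1, so demand is inelastic at this price.

-0.16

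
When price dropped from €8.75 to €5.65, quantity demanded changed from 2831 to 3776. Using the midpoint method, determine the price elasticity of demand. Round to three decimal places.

-0.664

%ΔQ = (3776 − 2831)/[(2831 + 3776)/2] = 945/3303.5 ≈ 0.2861.
%Δp = (5.65 − 8.75)/[(8.75 + 5.65)/2] = -3.1/7.2 ≈ -0.4306.
Arc elasticity E = %ΔQ/%Δp ≈ 0.2861/-0.4306 ≈ -0.664.
|E| < 1: demand is inelastic over this range.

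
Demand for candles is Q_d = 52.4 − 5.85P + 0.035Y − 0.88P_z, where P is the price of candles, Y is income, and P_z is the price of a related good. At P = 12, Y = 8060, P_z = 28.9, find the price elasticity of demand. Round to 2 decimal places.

Q_d = 52.4 − 5.85(12) + 0.035(8060) − 0.88(28.9) = 52.4 − 70.2 + 282.1 − 25.432 = 238.868.
∂Q_d/∂P = −5.85, so E_p = (−5.85)·(12/238.868) ≈ -0.29.
|E_p| < 1: demand is inelastic.

-0.29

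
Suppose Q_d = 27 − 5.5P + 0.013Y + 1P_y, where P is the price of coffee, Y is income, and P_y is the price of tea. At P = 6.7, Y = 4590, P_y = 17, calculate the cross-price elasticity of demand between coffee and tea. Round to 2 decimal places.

Q_d = 27 − 5.5(6.7) + 0.013(4590) + 1(17) = 27 − 36.85 + 59.67 + 17 = 66.82.
∂Q_d/∂P_y = +1, so E_xy = 1·(17/66.82) ≈ 0.25.
E_xy > 0: the goods are substitutes.

0.25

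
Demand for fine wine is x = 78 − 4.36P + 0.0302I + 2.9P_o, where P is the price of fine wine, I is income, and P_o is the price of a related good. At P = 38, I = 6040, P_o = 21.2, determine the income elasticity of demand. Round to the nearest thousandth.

First evaluate x: 78 − 4.36(38) + 0.0302(6040) + 2.9(21.2) = 78 − 165.68 + 182.408 + 61.48 = 156.208.
∂x/∂I = +0.0302, so E_I = 0.0302·(6040/156.208) ≈ 1.168.
E_I > 1: normal good (luxury).

1.168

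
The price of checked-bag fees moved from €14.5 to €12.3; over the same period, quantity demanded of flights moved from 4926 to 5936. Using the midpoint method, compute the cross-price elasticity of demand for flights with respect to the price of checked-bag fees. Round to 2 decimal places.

%ΔQ_x = (5936 − 4926)/[(4926+5936)/2] = 1010/5431 ≈ 0.1860.
%ΔP_y = (12.3 − 14.5)/[(14.5+12.3)/2] ≈ -0.1642.
E_xy = 0.1860/-0.1642 ≈ -1.13.
E_xy < 0, so flights and checked-bag fees are complements.

-1.13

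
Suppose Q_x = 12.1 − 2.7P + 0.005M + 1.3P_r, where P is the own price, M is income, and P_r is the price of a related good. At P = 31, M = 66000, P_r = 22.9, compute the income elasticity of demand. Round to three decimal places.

1.145

At the given point, Q_x = 12.1 − 2.7(31) + 0.005(66000) + 1.3(22.9) = 12.1 − 83.7 + 330 + 29.77 = 288.17.
∂Q_x/∂M = +0.005, so E_I = 0.005·(66000/288.17) ≈ 1.145.
E_I > 1: normal good (luxury).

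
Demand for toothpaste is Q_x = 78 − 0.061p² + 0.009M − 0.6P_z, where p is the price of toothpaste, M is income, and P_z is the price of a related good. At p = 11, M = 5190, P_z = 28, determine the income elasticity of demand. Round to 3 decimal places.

Evaluating quantity at (p, M, P_z) gives Q_x = 78 − 0.061(11)² + 0.009(5190) − 0.6(28) = 78 − 7.381 + 46.71 − 16.8 = 100.529.
∂Q_x/∂M = +0.009, so E_I = 0.009·(5190/100.529) ≈ 0.465.
E_I ∈ (0,1): normal good (necessity).

0.465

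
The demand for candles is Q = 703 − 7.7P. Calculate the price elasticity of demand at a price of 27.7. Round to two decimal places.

At P = 27.7, Q = 489.71.
dQ/dP = −7.7.
Point elasticity E = (dQ/dP)·(P/Q) = -7.7 × 27.7/489.71 ≈ -0.44.
|E| < 1, so demand is inelastic at this price.

-0.44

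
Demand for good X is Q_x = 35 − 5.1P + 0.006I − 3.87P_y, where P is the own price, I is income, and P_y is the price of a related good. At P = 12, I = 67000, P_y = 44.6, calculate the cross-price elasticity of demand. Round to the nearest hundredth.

Substituting, Q_x = 35 − 5.1(12) + 0.006(67000) − 3.87(44.6) = 35 − 61.2 + 402 − 172.602 = 203.198.
∂Q_x/∂P_y = −3.87, so E_xy = -3.87·(44.6/203.198) ≈ -0.85.
E_xy < 0: the goods are complements.

-0.85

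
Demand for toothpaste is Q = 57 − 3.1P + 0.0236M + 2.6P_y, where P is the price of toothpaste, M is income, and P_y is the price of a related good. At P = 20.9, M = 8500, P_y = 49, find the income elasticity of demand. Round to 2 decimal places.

0.63

Q = 57 − 3.1(20.9) + 0.0236(8500) + 2.6(49) = 57 − 64.79 + 200.6 + 127.4 = 320.21.
∂Q/∂M = +0.0236, so E_I = 0.0236·(8500/320.21) ≈ 0.63.
E_I ∈ (0,1): normal good (necessity).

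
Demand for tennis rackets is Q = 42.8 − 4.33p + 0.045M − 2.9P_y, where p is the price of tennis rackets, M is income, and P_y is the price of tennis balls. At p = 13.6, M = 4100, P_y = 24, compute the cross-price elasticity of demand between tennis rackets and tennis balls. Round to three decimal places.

-0.704

At the given point, Q = 42.8 − 4.33(13.6) + 0.045(4100) − 2.9(24) = 42.8 − 58.888 + 184.5 − 69.6 = 98.812.
∂Q/∂P_y = −2.9, so E_xy = -2.9·(24/98.812) ≈ -0.704.
E_xy < 0: the goods are complements.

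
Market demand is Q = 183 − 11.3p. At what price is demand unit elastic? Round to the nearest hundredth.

8.10

For linear demand Q = a − bp, E = −bp/(a − bp). |E| = 1 ⇒ bp = a − bp ⇒ p = a/(2b).
p = 183/(2·11.3) ≈ 8.10.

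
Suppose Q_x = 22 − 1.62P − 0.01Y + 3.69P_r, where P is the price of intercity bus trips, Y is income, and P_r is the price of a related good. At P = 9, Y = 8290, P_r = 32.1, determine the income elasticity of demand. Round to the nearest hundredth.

-1.93

Substituting, Q_x = 22 − 1.62(9) − 0.01(8290) + 3.69(32.1) = 22 − 14.58 − 82.9 + 118.449 = 42.969.
∂Q_x/∂Y = −0.01, so E_I = -0.01·(8290/42.969) ≈ -1.93.
E_I < 0: inferior good.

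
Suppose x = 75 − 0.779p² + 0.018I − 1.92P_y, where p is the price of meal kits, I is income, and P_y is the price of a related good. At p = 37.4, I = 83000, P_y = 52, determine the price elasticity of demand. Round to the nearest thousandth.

-5.742

First evaluate x: 75 − 0.779(37.4)² + 0.018(83000) − 1.92(52) = 75 − 1089.634 + 1494 − 99.84 = 379.526.
∂x/∂p = −2·0.779·p = -58.2692, so E_p = -58.2692·(37.4/379.526) ≈ -5.742.
|E_p| > 1: demand is elastic.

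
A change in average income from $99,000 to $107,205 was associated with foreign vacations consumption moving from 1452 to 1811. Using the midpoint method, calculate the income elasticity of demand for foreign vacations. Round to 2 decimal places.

2.77

%ΔQ = (1811 − 1452)/[(1452+1811)/2] = 359/1631.5 ≈ 0.2200.
%ΔY = (107,205 − 99,000)/[(99,000+107,205)/2] = 8205/103102.5 ≈ 0.0796.
E_I = %ΔQ/%ΔY ≈ 2.77.
E_I > 1: normal good (luxury).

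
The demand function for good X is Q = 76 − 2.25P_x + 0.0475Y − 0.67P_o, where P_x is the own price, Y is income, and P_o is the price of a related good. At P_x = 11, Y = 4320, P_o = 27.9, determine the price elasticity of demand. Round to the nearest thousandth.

-0.104

Evaluating quantity at (P_x, Y, P_o) gives Q = 76 − 2.25(11) + 0.0475(4320) − 0.67(27.9) = 76 − 24.75 + 205.2 − 18.693 = 237.757.
∂Q/∂P_x = −2.25, so E_p = (−2.25)·(11/237.757) ≈ -0.104.
|E_p| < 1: demand is inelastic.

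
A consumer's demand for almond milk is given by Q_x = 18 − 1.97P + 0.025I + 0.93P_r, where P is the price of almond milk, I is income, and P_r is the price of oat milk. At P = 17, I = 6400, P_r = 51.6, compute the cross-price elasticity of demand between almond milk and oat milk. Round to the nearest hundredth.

First evaluate Q_x: 18 − 1.97(17) + 0.025(6400) + 0.93(51.6) = 18 − 33.49 + 160 + 47.988 = 192.498.
∂Q_x/∂P_r = +0.93, so E_xy = 0.93·(51.6/192.498) ≈ 0.25.
E_xy > 0: the goods are substitutes.

0.25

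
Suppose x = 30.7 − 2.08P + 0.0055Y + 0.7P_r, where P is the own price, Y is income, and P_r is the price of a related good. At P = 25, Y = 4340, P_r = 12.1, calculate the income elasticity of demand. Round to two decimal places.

At the given point, x = 30.7 − 2.08(25) + 0.0055(4340) + 0.7(12.1) = 30.7 − 52 + 23.87 + 8.47 = 11.04.
∂x/∂Y = +0.0055, so E_I = 0.0055·(4340/11.04) ≈ 2.16.
E_I > 1: normal good (luxury).

2.16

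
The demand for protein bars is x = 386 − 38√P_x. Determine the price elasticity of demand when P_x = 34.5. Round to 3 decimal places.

-0.685

At P_x = 34.5, x = 162.8005.
dx/dP_x = −38/(2√P_x) = −38/(2·5.8737).
Point elasticity E = (dx/dP_x)·(P_x/x) = -3.2348 × 34.5/162.8005 ≈ -0.685.
|E| < 1, so demand is inelastic at this price.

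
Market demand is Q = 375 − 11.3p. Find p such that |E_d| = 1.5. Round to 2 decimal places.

19.91

Set −bp/(a − bp) = −1.5 ⇒ bp = 1.5(a − bp) ⇒ bp(1+1.5) = 1.5·a.
p = 1.5·375/(11.3·2.5) ≈ 19.91.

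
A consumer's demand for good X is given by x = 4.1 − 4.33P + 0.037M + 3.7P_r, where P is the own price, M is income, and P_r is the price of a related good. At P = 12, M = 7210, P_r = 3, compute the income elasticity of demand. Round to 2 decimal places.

1.16

Evaluating quantity at (P, M, P_r) gives x = 4.1 − 4.33(12) + 0.037(7210) + 3.7(3) = 4.1 − 51.96 + 266.77 + 11.1 = 230.01.
∂x/∂M = +0.037, so E_I = 0.037·(7210/230.01) ≈ 1.16.
E_I > 1: normal good (luxury).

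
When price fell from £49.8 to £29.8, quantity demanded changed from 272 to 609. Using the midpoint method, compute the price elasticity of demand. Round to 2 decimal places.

-1.52

%ΔQ = (609 − 272)/[(272 + 609)/2] = 337/440.5 ≈ 0.7650.
%ΔP = (29.8 − 49.8)/[(49.8 + 29.8)/2] = -20/39.8 ≈ -0.5025.
Arc elasticity E = %ΔQ/%ΔP ≈ 0.7650/-0.5025 ≈ -1.52.
|E| > 1: demand is elastic over this range.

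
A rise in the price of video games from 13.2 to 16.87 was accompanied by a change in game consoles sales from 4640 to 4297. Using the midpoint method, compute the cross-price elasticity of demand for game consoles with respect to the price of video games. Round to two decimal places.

%ΔQ_x = (4297 − 4640)/[(4640+4297)/2] = -343/4468.5 ≈ -0.0768.
%ΔP_y = (16.87 − 13.2)/[(13.2+16.87)/2] ≈ 0.2441.
E_xy = -0.0768/0.2441 ≈ -0.31.
E_xy < 0, so game consoles and video games are complements.

-0.31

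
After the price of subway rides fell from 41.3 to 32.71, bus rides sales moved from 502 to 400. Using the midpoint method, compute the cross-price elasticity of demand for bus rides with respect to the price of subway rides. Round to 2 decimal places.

0.97

%ΔQ_x = (400 − 502)/[(502+400)/2] = -102/451 ≈ -0.2262.
%ΔP_y = (32.71 − 41.3)/[(41.3+32.71)/2] ≈ -0.2321.
E_xy = -0.2262/-0.2321 ≈ 0.97.
E_xy > 0, so bus rides and subway rides are substitutes.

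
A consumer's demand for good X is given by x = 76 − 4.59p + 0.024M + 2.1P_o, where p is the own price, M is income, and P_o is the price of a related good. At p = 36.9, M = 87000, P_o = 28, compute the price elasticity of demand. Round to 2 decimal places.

First evaluate x: 76 − 4.59(36.9) + 0.024(87000) + 2.1(28) = 76 − 169.371 + 2088 + 58.8 = 2053.429.
∂x/∂p = −4.59, so E_p = (−4.59)·(36.9/2053.429) ≈ -0.08.
|E_p| < 1: demand is inelastic.

-0.08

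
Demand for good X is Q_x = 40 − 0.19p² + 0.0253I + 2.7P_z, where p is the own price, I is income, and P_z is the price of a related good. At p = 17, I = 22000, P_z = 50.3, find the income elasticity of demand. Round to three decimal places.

First evaluate Q_x: 40 − 0.19(17)² + 0.0253(22000) + 2.7(50.3) = 40 − 54.91 + 556.6 + 135.81 = 677.5.
∂Q_x/∂I = +0.0253, so E_I = 0.0253·(22000/677.5) ≈ 0.822.
E_I ∈ (0,1): normal good (necessity).

0.822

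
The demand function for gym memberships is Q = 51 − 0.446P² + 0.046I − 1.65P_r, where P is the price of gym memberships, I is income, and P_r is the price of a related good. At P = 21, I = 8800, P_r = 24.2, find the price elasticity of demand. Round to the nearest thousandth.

-1.795

Evaluating quantity at (P, I, P_r) gives Q = 51 − 0.446(21)² + 0.046(8800) − 1.65(24.2) = 51 − 196.686 + 404.8 − 39.93 = 219.184.
∂Q/∂P = −2·0.446·P = -18.732, so E_p = -18.732·(21/219.184) ≈ -1.795.
|E_p| > 1: demand is elastic.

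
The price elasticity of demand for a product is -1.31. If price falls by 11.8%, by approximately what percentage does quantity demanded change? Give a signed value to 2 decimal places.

15.46

%ΔQ ≈ E × %ΔP = (-1.31) × (-11.8%) ≈ 15.46%.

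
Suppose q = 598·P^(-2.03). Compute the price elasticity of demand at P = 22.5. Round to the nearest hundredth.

-2.03

For a Cobb–Douglas (constant-elasticity) form q = A·P^α·…, the elasticity with respect to P equals the exponent α at every point.
Here the exponent on P is -2.03, so the price elasticity of demand is -2.03.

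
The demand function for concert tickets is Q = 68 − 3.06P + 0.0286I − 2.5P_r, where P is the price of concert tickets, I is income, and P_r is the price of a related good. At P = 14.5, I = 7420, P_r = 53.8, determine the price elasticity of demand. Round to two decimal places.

At the given point, Q = 68 − 3.06(14.5) + 0.0286(7420) − 2.5(53.8) = 68 − 44.37 + 212.212 − 134.5 = 101.342.
∂Q/∂P = −3.06, so E_p = (−3.06)·(14.5/101.342) ≈ -0.44.
|E_p| < 1: demand is inelastic.

-0.44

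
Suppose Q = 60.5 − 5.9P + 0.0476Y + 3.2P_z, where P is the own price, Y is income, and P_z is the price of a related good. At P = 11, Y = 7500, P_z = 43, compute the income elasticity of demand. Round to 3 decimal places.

0.728

Evaluating quantity at (P, Y, P_z) gives Q = 60.5 − 5.9(11) + 0.0476(7500) + 3.2(43) = 60.5 − 64.9 + 357 + 137.6 = 490.2.
∂Q/∂Y = +0.0476, so E_I = 0.0476·(7500/490.2) ≈ 0.728.
E_I ∈ (0,1): normal good (necessity).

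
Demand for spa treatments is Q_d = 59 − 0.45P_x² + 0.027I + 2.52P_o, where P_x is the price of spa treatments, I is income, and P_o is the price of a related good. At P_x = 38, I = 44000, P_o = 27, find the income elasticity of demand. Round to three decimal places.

Evaluating quantity at (P_x, I, P_o) gives Q_d = 59 − 0.45(38)² + 0.027(44000) + 2.52(27) = 59 − 649.8 + 1188 + 68.04 = 665.24.
∂Q_d/∂I = +0.027, so E_I = 0.027·(44000/665.24) ≈ 1.786.
E_I > 1: normal good (luxury).

1.786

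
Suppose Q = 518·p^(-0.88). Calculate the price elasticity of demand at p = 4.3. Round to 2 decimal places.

For a Cobb–Douglas (constant-elasticity) form Q = A·p^α·…, the elasticity with respect to p equals the exponent α at every point.
Here the exponent on p is -0.88, so the price elasticity of demand is -0.88.

-0.88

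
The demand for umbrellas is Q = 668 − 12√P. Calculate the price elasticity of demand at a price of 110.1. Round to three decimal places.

At P = 110.1, Q = 542.0857.
dQ/dP = −12/(2√P) = −12/(2·10.4929).
Point elasticity E = (dQ/dP)·(P/Q) = -0.5718 × 110.1/542.0857 ≈ -0.116.
|E| < 1, so demand is inelastic at this price.

-0.116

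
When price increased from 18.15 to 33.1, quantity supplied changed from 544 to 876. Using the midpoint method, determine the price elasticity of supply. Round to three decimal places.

0.801

%Δq = (876 − 544)/[(544 + 876)/2] = 332/710 ≈ 0.4676.
%Δp = (33.1 − 18.15)/[(18.15 + 33.1)/2] = 14.95/25.625 ≈ 0.5834.
Arc elasticity E = %Δq/%Δp ≈ 0.4676/0.5834 ≈ 0.801.
|E| < 1: supply is inelastic over this range.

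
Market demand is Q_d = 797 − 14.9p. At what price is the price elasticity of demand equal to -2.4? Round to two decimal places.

37.76

Set −bp/(a − bp) = −2.4 ⇒ bp = 2.4(a − bp) ⇒ bp(1+2.4) = 2.4·a.
p = 2.4·797/(14.9·3.4) ≈ 37.76.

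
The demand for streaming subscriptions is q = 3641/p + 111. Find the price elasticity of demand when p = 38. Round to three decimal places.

At p = 38, q = 206.8158.
dq/dp = −3641/p² = −2.5215.
Point elasticity E = (dq/dp)·(p/q) = -2.5215 × 38/206.8158 ≈ -0.463.
|E| < 1, so demand is inelastic at this price.

-0.463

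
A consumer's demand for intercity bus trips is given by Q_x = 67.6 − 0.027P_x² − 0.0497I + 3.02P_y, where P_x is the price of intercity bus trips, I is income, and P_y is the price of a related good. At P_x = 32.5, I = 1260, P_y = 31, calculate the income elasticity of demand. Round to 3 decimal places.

Evaluating quantity at (P_x, I, P_y) gives Q_x = 67.6 − 0.027(32.5)² − 0.0497(1260) + 3.02(31) = 67.6 − 28.5188 − 62.622 + 93.62 = 70.0793.
∂Q_x/∂I = −0.0497, so E_I = -0.0497·(1260/70.0793) ≈ -0.894.
E_I < 0: inferior good.

-0.894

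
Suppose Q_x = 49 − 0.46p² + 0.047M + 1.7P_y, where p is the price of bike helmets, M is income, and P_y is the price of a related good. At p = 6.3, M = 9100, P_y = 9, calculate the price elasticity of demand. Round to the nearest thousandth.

-0.077

Evaluating quantity at (p, M, P_y) gives Q_x = 49 − 0.46(6.3)² + 0.047(9100) + 1.7(9) = 49 − 18.2574 + 427.7 + 15.3 = 473.7426.
∂Q_x/∂p = −2·0.46·p = -5.796, so E_p = -5.796·(6.3/473.7426) ≈ -0.077.
|E_p| < 1: demand is inelastic.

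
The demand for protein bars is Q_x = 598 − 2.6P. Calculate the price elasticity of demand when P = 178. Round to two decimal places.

At P = 178, Q_x = 135.2.
dQ_x/dP = −2.6.
Point elasticity E = (dQ_x/dP)·(P/Q_x) = -2.6 × 178/135.2 ≈ -3.42.
|E| > 1, so demand is elastic at this price.

-3.42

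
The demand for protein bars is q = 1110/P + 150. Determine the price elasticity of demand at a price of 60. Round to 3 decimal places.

-0.110

At P = 60, q = 168.5.
dq/dP = −1110/P² = −0.3083.
Point elasticity E = (dq/dP)·(P/q) = -0.3083 × 60/168.5 ≈ -0.110.
|E| < 1, so demand is inelastic at this price.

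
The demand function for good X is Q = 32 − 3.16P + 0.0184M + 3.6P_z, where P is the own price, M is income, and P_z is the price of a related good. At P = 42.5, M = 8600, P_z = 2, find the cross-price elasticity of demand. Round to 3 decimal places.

0.114

First evaluate Q: 32 − 3.16(42.5) + 0.0184(8600) + 3.6(2) = 32 − 134.3 + 158.24 + 7.2 = 63.14.
∂Q/∂P_z = +3.6, so E_xy = 3.6·(2/63.14) ≈ 0.114.
E_xy > 0: the goods are substitutes.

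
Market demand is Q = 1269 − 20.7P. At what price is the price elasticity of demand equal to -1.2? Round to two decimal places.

Set −bP/(a − bP) = −1.2 ⇒ bP = 1.2(a − bP) ⇒ bP(1+1.2) = 1.2·a.
P = 1.2·1269/(20.7·2.2) ≈ 33.44.

33.44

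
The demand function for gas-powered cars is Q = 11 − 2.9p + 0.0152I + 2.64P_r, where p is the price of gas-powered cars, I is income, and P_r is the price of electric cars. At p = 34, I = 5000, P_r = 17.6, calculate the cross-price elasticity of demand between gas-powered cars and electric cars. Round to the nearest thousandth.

1.333

Substituting, Q = 11 − 2.9(34) + 0.0152(5000) + 2.64(17.6) = 11 − 98.6 + 76 + 46.464 = 34.864.
∂Q/∂P_r = +2.64, so E_xy = 2.64·(17.6/34.864) ≈ 1.333.
E_xy > 0: the goods are substitutes.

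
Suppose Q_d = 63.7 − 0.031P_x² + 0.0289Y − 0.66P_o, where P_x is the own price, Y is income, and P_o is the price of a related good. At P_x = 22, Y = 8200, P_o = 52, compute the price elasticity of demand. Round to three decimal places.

-0.119

Substituting, Q_d = 63.7 − 0.031(22)² + 0.0289(8200) − 0.66(52) = 63.7 − 15.004 + 236.98 − 34.32 = 251.356.
∂Q_d/∂P_x = −2·0.031·P_x = -1.364, so E_p = -1.364·(22/251.356) ≈ -0.119.
|E_p| < 1: demand is inelastic.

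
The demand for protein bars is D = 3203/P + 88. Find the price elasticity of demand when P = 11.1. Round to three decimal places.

-0.766

At P = 11.1, D = 376.5586.
dD/dP = −3203/P² = −25.9963.
Point elasticity E = (dD/dP)·(P/D) = -25.9963 × 11.1/376.5586 ≈ -0.766.
|E| < 1, so demand is inelastic at this price.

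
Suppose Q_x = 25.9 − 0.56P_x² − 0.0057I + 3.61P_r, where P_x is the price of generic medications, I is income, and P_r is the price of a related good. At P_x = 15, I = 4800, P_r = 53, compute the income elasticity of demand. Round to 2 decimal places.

-0.43

Q_x = 25.9 − 0.56(15)² − 0.0057(4800) + 3.61(53) = 25.9 − 126 − 27.36 + 191.33 = 63.87.
∂Q_x/∂I = −0.0057, so E_I = -0.0057·(4800/63.87) ≈ -0.43.
E_I < 0: inferior good.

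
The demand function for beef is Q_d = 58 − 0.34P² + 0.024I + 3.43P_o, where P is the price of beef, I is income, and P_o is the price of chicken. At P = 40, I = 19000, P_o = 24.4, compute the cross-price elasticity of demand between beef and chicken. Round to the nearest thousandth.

1.559

Substituting, Q_d = 58 − 0.34(40)² + 0.024(19000) + 3.43(24.4) = 58 − 544 + 456 + 83.692 = 53.692.
∂Q_d/∂P_o = +3.43, so E_xy = 3.43·(24.4/53.692) ≈ 1.559.
E_xy > 0: the goods are substitutes.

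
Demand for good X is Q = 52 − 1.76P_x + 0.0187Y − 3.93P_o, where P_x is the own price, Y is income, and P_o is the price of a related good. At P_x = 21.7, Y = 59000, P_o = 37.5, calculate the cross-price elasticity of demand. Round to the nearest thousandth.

-0.152

First evaluate Q: 52 − 1.76(21.7) + 0.0187(59000) − 3.93(37.5) = 52 − 38.192 + 1103.3 − 147.375 = 969.733.
∂Q/∂P_o = −3.93, so E_xy = -3.93·(37.5/969.733) ≈ -0.152.
E_xy < 0: the goods are complements.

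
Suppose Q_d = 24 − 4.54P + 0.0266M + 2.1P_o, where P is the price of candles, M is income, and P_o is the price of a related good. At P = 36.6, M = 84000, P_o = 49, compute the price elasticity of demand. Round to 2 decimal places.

-0.08

First evaluate Q_d: 24 − 4.54(36.6) + 0.0266(84000) + 2.1(49) = 24 − 166.164 + 2234.4 + 102.9 = 2195.136.
∂Q_d/∂P = −4.54, so E_p = (−4.54)·(36.6/2195.136) ≈ -0.08.
|E_p| < 1: demand is inelastic.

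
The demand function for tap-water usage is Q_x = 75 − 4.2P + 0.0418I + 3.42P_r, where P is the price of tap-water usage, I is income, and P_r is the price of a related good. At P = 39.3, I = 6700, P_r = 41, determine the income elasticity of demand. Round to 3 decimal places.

Q_x = 75 − 4.2(39.3) + 0.0418(6700) + 3.42(41) = 75 − 165.06 + 280.06 + 140.22 = 330.22.
∂Q_x/∂I = +0.0418, so E_I = 0.0418·(6700/330.22) ≈ 0.848.
E_I ∈ (0,1): normal good (necessity).

0.848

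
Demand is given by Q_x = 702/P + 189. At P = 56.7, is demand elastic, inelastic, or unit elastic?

At P = 56.7, Q_x = 201.381.
dQ_x/dP = −702/P² = −0.2184.
Point elasticity E = (dQ_x/dP)·(P/Q_x) = -0.2184 × 56.7/201.381 ≈ -0.061.
|E| ≈ 0.061 < 1, so demand is inelastic.

inelastic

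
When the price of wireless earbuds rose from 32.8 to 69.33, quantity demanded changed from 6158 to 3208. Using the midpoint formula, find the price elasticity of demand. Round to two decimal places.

%ΔQ = (3208 − 6158)/[(6158 + 3208)/2] = -2950/4683 ≈ -0.6299.
%Δp = (69.33 − 32.8)/[(32.8 + 69.33)/2] = 36.53/51.065 ≈ 0.7154.
Arc elasticity E = %ΔQ/%Δp ≈ -0.6299/0.7154 ≈ -0.88.
|E| < 1: demand is inelastic over this range.

-0.88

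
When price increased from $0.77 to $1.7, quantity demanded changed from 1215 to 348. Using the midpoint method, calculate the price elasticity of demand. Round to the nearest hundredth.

-1.47

%ΔQ = (348 − 1215)/[(1215 + 348)/2] = -867/781.5 ≈ -1.1094.
%Δp = (1.7 − 0.77)/[(0.77 + 1.7)/2] = 0.93/1.235 ≈ 0.7530.
Arc elasticity E = %ΔQ/%Δp ≈ -1.1094/0.7530 ≈ -1.47.
|E| > 1: demand is elastic over this range.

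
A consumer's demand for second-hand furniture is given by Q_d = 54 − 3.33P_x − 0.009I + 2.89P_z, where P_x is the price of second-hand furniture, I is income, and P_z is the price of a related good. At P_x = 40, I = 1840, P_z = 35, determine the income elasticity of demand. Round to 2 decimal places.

-3.07

At the given point, Q_d = 54 − 3.33(40) − 0.009(1840) + 2.89(35) = 54 − 133.2 − 16.56 + 101.15 = 5.39.
∂Q_d/∂I = −0.009, so E_I = -0.009·(1840/5.39) ≈ -3.07.
E_I < 0: inferior good.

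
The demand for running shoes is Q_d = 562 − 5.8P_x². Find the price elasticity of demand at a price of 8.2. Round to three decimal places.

At P_x = 8.2, Q_d = 172.008.
dQ_d/dP_x = −2·5.8·P_x = −95.12.
Point elasticity E = (dQ_d/dP_x)·(P_x/Q_d) = -95.12 × 8.2/172.008 ≈ -4.535.
|E| > 1, so demand is elastic at this price.

-4.535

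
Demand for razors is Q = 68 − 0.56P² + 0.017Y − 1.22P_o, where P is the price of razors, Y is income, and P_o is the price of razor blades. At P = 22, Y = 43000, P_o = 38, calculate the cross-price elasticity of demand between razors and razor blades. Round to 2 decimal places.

-0.10

At the given point, Q = 68 − 0.56(22)² + 0.017(43000) − 1.22(38) = 68 − 271.04 + 731 − 46.36 = 481.6.
∂Q/∂P_o = −1.22, so E_xy = -1.22·(38/481.6) ≈ -0.10.
E_xy < 0: the goods are complements.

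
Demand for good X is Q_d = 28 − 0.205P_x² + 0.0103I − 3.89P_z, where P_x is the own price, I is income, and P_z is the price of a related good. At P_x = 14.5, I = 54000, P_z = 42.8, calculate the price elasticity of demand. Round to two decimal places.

At the given point, Q_d = 28 − 0.205(14.5)² + 0.0103(54000) − 3.89(42.8) = 28 − 43.1013 + 556.2 − 166.492 = 374.6068.
∂Q_d/∂P_x = −2·0.205·P_x = -5.945, so E_p = -5.945·(14.5/374.6068) ≈ -0.23.
|E_p| < 1: demand is inelastic.

-0.23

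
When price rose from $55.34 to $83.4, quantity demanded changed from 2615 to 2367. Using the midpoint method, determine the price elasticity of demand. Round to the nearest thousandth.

%Δq = (2367 − 2615)/[(2615 + 2367)/2] = -248/2491 ≈ -0.0996.
%Δp = (83.4 − 55.34)/[(55.34 + 83.4)/2] = 28.06/69.37 ≈ 0.4045.
Arc elasticity E = %Δq/%Δp ≈ -0.0996/0.4045 ≈ -0.246.
|E| < 1: demand is inelastic over this range.

-0.246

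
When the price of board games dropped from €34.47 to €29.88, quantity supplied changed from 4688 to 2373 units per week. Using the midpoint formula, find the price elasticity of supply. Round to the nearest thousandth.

4.596

%Δq = (2373 − 4688)/[(4688 + 2373)/2] = -2315/3530.5 ≈ -0.6557.
%ΔP = (29.88 − 34.47)/[(34.47 + 29.88)/2] = -4.59/32.175 ≈ -0.1427.
Arc elasticity E = %Δq/%ΔP ≈ -0.6557/-0.1427 ≈ 4.596.
|E| > 1: supply is elastic over this range.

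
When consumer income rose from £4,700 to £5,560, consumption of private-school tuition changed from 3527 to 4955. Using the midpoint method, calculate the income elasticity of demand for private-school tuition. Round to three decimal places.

2.009

%ΔQ = (4955 − 3527)/[(3527+4955)/2] = 1428/4241 ≈ 0.3367.
%ΔI = (5,560 − 4,700)/[(4,700+5,560)/2] = 860/5130 ≈ 0.1676.
E_I = %ΔQ/%ΔI ≈ 2.009.
E_I > 1: normal good (luxury).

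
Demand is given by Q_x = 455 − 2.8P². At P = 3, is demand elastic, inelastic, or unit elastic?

At P = 3, Q_x = 429.8.
dQ_x/dP = −2·2.8·P = −16.8.
Point elasticity E = (dQ_x/dP)·(P/Q_x) = -16.8 × 3/429.8 ≈ -0.117.
|E| ≈ 0.117 < 1, so demand is inelastic.

inelastic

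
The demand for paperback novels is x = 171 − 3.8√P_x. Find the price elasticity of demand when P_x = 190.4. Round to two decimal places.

At P_x = 190.4, x = 118.5655.
dx/dP_x = −3.8/(2√P_x) = −3.8/(2·13.7986).
Point elasticity E = (dx/dP_x)·(P_x/x) = -0.1377 × 190.4/118.5655 ≈ -0.22.
|E| < 1, so demand is inelastic at this price.

-0.22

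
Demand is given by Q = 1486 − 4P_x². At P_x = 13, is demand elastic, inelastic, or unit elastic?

elastic

At P_x = 13, Q = 810.
dQ/dP_x = −2·4·P_x = −104.
Point elasticity E = (dQ/dP_x)·(P_x/Q) = -104 × 13/810 ≈ -1.669.
|E| ≈ 1.669 > 1, so demand is elastic.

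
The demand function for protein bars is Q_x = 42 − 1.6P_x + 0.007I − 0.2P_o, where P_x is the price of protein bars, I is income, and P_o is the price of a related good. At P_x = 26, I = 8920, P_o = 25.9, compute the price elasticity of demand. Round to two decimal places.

-0.72

Substituting, Q_x = 42 − 1.6(26) + 0.007(8920) − 0.2(25.9) = 42 − 41.6 + 62.44 − 5.18 = 57.66.
∂Q_x/∂P_x = −1.6, so E_p = (−1.6)·(26/57.66) ≈ -0.72.
|E_p| < 1: demand is inelastic.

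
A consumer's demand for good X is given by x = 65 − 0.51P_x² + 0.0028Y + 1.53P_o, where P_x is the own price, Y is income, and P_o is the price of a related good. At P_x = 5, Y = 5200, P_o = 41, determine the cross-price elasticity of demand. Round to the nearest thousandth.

Substituting, x = 65 − 0.51(5)² + 0.0028(5200) + 1.53(41) = 65 − 12.75 + 14.56 + 62.73 = 129.54.
∂x/∂P_o = +1.53, so E_xy = 1.53·(41/129.54) ≈ 0.484.
E_xy > 0: the goods are substitutes.

0.484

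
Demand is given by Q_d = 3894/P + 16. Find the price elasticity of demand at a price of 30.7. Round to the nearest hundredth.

-0.89

At P = 30.7, Q_d = 142.8404.
dQ_d/dP = −3894/P² = −4.1316.
Point elasticity E = (dQ_d/dP)·(P/Q_d) = -4.1316 × 30.7/142.8404 ≈ -0.89.
|E| < 1, so demand is inelastic at this price.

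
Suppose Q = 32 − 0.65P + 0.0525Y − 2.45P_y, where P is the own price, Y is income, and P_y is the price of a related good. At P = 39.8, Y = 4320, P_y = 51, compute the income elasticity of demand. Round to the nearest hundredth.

First evaluate Q: 32 − 0.65(39.8) + 0.0525(4320) − 2.45(51) = 32 − 25.87 + 226.8 − 124.95 = 107.98.
∂Q/∂Y = +0.0525, so E_I = 0.0525·(4320/107.98) ≈ 2.10.
E_I > 1: normal good (luxury).

2.10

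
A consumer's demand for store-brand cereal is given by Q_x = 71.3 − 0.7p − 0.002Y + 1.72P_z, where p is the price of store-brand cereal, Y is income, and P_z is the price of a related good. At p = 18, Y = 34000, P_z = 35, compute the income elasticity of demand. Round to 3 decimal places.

-1.336

Evaluating quantity at (p, Y, P_z) gives Q_x = 71.3 − 0.7(18) − 0.002(34000) + 1.72(35) = 71.3 − 12.6 − 68 + 60.2 = 50.9.
∂Q_x/∂Y = −0.002, so E_I = -0.002·(34000/50.9) ≈ -1.336.
E_I < 0: inferior good.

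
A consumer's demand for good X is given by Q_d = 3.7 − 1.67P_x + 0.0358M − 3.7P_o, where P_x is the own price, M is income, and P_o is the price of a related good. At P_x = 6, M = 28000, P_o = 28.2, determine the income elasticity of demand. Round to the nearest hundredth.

1.12

Q_d = 3.7 − 1.67(6) + 0.0358(28000) − 3.7(28.2) = 3.7 − 10.02 + 1002.4 − 104.34 = 891.74.
∂Q_d/∂M = +0.0358, so E_I = 0.0358·(28000/891.74) ≈ 1.12.
E_I > 1: normal good (luxury).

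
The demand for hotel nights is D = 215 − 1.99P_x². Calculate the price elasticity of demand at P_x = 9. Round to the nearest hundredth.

-5.99

At P_x = 9, D = 53.81.
dD/dP_x = −2·1.99·P_x = −35.82.
Point elasticity E = (dD/dP_x)·(P_x/D) = -35.82 × 9/53.81 ≈ -5.99.
|E| > 1, so demand is elastic at this price.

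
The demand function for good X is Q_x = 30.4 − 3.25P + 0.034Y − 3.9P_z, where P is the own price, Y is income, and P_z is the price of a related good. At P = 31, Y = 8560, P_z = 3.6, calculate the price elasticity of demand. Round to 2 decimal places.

Substituting, Q_x = 30.4 − 3.25(31) + 0.034(8560) − 3.9(3.6) = 30.4 − 100.75 + 291.04 − 14.04 = 206.65.
∂Q_x/∂P = −3.25, so E_p = (−3.25)·(31/206.65) ≈ -0.49.
|E_p| < 1: demand is inelastic.

-0.49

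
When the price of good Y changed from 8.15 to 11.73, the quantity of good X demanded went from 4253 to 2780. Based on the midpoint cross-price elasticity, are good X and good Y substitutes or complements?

complements

%ΔQ_x = (2780 − 4253)/[(4253+2780)/2] = -1473/3516.5 ≈ -0.4189.
%ΔP_y = (11.73 − 8.15)/[(8.15+11.73)/2] ≈ 0.3602.
E_xy = -0.4189/0.3602 ≈ -1.163.
E_xy < 0, so the goods are complements.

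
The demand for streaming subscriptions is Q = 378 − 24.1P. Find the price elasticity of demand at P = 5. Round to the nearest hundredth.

-0.47

At P = 5, Q = 257.5.
dQ/dP = −24.1.
Point elasticity E = (dQ/dP)·(P/Q) = -24.1 × 5/257.5 ≈ -0.47.
|E| < 1, so demand is inelastic at this price.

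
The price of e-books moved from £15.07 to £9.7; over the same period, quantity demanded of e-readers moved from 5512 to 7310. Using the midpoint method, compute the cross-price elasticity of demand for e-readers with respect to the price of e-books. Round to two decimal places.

-0.65

%ΔQ_x = (7310 − 5512)/[(5512+7310)/2] = 1798/6411 ≈ 0.2805.
%ΔP_y = (9.7 − 15.07)/[(15.07+9.7)/2] ≈ -0.4336.
E_xy = 0.2805/-0.4336 ≈ -0.65.
E_xy < 0, so e-readers and e-books are complements.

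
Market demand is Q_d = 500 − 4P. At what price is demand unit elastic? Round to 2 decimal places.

For linear demand Q_d = a − bP, E = −bP/(a − bP). |E| = 1 ⇒ bP = a − bP ⇒ P = a/(2b).
P = 500/(2·4) = 62.50.

62.50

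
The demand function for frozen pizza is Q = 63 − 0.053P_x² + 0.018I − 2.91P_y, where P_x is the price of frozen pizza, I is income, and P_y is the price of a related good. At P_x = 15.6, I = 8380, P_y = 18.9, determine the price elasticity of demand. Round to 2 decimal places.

-0.18

First evaluate Q: 63 − 0.053(15.6)² + 0.018(8380) − 2.91(18.9) = 63 − 12.8981 + 150.84 − 54.999 = 145.9429.
∂Q/∂P_x = −2·0.053·P_x = -1.6536, so E_p = -1.6536·(15.6/145.9429) ≈ -0.18.
|E_p| < 1: demand is inelastic.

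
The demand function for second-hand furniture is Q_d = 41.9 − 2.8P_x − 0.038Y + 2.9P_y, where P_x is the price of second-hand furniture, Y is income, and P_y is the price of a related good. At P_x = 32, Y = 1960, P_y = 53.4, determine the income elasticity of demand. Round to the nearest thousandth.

Substituting, Q_d = 41.9 − 2.8(32) − 0.038(1960) + 2.9(53.4) = 41.9 − 89.6 − 74.48 + 154.86 = 32.68.
∂Q_d/∂Y = −0.038, so E_I = -0.038·(1960/32.68) ≈ -2.279.
E_I < 0: inferior good.

-2.279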